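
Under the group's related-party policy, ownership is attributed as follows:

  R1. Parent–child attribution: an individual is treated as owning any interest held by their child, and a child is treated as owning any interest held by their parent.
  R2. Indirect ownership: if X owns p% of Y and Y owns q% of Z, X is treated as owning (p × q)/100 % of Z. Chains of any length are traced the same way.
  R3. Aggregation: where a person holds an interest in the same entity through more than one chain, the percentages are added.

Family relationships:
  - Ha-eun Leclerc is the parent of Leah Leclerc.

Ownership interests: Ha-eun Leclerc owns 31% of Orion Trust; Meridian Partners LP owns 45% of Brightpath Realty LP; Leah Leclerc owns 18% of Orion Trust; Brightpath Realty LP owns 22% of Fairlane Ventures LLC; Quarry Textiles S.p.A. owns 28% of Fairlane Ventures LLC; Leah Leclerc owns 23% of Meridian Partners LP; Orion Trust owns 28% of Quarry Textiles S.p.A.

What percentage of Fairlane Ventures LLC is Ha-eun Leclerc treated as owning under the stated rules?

By parent–child attribution (R1), Ha-eun Leclerc is treated as also owning Leah Leclerc's interest in Orion Trust, giving 31% + 18% = 49%.
By parent–child attribution (R1), Ha-eun Leclerc is treated as owning Leah Leclerc's 23% interest in Meridian Partners LP.
Chain via Orion Trust → Quarry Textiles S.p.A. (R2): 49% × 28% × 28% = 3.8416% of Fairlane Ventures LLC.
Chain via Meridian Partners LP → Brightpath Realty LP (R2): 23% × 45% × 22% = 2.277% of Fairlane Ventures LLC.
Aggregating (R3): 3.8416% + 2.277% = 6.1186%.

6.1186%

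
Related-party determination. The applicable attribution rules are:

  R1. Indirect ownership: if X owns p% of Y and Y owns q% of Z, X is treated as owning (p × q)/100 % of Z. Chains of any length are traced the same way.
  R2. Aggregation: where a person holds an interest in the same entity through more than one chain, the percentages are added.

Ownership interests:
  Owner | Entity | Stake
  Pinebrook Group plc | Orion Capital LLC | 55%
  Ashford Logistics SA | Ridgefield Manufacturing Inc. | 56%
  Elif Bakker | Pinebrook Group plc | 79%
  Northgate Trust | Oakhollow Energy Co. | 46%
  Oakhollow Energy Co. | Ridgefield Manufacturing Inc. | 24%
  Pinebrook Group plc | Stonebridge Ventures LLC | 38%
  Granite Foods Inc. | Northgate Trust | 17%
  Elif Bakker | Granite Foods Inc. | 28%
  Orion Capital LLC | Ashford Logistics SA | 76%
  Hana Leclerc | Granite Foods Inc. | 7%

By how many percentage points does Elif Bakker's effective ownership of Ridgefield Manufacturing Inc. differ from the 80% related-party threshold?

60.982176

Chain via Pinebrook Group plc → Orion Capital LLC → Ashford Logistics SA (R1): 79% × 55% × 76% × 56% = 18.49232% of Ridgefield Manufacturing Inc.
Chain via Granite Foods Inc. → Northgate Trust → Oakhollow Energy Co. (R1): 28% × 17% × 46% × 24% = 0.525504% of Ridgefield Manufacturing Inc.
Aggregating (R2): 18.49232% + 0.525504% = 19.017824%.
19.017824% falls short of the 80% threshold by 60.982176 percentage points.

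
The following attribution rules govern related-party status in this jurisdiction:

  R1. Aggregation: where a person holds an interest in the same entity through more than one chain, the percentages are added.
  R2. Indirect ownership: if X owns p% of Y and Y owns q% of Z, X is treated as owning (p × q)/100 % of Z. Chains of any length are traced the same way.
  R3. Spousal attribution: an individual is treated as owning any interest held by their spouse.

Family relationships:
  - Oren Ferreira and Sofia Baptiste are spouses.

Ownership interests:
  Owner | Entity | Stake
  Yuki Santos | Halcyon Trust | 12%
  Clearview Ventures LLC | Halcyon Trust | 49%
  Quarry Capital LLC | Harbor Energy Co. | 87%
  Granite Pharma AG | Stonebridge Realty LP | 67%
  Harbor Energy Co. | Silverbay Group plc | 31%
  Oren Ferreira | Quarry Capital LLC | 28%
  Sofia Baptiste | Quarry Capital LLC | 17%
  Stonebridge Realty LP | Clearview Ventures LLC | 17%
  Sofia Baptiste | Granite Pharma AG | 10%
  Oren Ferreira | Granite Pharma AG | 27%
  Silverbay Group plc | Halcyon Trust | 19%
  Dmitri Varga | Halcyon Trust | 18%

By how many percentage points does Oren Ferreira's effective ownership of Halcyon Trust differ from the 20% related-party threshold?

15.629058

By spousal attribution (R3), Oren Ferreira is treated as also owning Sofia Baptiste's interest in Quarry Capital LLC, giving 28% + 17% = 45%.
By spousal attribution (R3), Oren Ferreira is treated as also owning Sofia Baptiste's interest in Granite Pharma AG, giving 27% + 10% = 37%.
Chain via Quarry Capital LLC → Harbor Energy Co. → Silverbay Group plc (R2): 45% × 87% × 31% × 19% = 2.305935% of Halcyon Trust.
Chain via Granite Pharma AG → Stonebridge Realty LP → Clearview Ventures LLC (R2): 37% × 67% × 17% × 49% = 2.065007% of Halcyon Trust.
Aggregating (R1): 2.305935% + 2.065007% = 4.370942%.
4.370942% falls short of the 20% threshold by 15.629058 percentage points.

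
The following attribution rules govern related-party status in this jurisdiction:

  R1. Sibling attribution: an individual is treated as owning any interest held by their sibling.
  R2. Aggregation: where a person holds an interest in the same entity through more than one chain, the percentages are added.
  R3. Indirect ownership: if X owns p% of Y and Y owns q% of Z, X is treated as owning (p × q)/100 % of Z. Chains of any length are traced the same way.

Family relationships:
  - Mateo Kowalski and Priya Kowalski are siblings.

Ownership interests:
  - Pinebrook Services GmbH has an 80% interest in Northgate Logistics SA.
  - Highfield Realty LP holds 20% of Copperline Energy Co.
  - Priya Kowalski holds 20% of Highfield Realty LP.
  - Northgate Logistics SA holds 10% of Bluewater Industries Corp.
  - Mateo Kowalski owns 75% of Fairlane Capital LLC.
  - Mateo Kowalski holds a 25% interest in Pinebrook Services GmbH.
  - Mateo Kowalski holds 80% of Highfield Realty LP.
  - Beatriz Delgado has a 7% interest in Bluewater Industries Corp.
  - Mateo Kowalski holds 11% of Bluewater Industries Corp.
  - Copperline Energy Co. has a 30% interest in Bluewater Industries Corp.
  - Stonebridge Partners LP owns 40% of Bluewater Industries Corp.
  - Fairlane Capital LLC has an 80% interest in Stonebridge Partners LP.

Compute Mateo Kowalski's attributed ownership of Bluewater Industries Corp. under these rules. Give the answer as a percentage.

43%

By sibling attribution (R1), Mateo Kowalski is treated as also owning Priya Kowalski's interest in Highfield Realty LP, giving 80% + 20% = 100%.
Chain via Fairlane Capital LLC → Stonebridge Partners LP (R3): 75% × 80% × 40% = 24% of Bluewater Industries Corp.
Chain via Highfield Realty LP → Copperline Energy Co. (R3): 100% × 20% × 30% = 6% of Bluewater Industries Corp.
Chain via Pinebrook Services GmbH → Northgate Logistics SA (R3): 25% × 80% × 10% = 2% of Bluewater Industries Corp.
Direct interest in Bluewater Industries Corp: 11%.
Aggregating (R2): 24% + 6% + 2% + 11% = 43%.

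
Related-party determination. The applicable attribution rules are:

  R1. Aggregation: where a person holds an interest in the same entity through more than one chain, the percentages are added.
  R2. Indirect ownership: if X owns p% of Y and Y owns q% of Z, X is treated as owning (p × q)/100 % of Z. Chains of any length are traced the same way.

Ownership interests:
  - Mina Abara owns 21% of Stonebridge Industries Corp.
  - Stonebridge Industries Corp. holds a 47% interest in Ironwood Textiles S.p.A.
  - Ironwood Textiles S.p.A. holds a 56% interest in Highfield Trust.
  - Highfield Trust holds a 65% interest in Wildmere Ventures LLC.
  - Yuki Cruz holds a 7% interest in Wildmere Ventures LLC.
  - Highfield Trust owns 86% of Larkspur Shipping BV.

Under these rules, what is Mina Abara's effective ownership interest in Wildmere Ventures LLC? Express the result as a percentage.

3.59268%

Chain via Stonebridge Industries Corp. → Ironwood Textiles S.p.A. → Highfield Trust (R2): 21% × 47% × 56% × 65% = 3.59268% of Wildmere Ventures LLC.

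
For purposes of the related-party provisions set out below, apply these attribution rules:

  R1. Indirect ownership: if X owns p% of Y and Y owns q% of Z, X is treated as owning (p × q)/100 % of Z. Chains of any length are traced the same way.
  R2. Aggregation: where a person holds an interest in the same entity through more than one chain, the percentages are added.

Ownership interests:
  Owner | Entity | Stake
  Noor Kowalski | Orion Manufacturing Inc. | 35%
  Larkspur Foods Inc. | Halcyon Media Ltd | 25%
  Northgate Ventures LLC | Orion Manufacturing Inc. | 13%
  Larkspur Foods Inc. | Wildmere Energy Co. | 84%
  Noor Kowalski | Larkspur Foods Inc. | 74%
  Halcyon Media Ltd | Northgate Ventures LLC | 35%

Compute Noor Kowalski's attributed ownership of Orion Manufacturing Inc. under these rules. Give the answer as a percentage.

Chain via Larkspur Foods Inc. → Halcyon Media Ltd → Northgate Ventures LLC (R1): 74% × 25% × 35% × 13% = 0.84175% of Orion Manufacturing Inc.
Direct interest in Orion Manufacturing Inc: 35%.
Aggregating (R2): 0.84175% + 35% = 35.84175%.

35.84175%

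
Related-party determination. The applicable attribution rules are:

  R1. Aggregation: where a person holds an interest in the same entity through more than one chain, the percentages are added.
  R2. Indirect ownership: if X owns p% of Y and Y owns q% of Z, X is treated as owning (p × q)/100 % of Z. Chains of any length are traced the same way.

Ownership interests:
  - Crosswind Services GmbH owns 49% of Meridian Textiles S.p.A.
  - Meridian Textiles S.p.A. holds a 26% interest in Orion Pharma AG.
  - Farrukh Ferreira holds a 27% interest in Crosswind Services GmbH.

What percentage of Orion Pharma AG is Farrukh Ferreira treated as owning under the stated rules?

Chain via Crosswind Services GmbH → Meridian Textiles S.p.A. (R2): 27% × 49% × 26% = 3.4398% of Orion Pharma AG.

3.4398%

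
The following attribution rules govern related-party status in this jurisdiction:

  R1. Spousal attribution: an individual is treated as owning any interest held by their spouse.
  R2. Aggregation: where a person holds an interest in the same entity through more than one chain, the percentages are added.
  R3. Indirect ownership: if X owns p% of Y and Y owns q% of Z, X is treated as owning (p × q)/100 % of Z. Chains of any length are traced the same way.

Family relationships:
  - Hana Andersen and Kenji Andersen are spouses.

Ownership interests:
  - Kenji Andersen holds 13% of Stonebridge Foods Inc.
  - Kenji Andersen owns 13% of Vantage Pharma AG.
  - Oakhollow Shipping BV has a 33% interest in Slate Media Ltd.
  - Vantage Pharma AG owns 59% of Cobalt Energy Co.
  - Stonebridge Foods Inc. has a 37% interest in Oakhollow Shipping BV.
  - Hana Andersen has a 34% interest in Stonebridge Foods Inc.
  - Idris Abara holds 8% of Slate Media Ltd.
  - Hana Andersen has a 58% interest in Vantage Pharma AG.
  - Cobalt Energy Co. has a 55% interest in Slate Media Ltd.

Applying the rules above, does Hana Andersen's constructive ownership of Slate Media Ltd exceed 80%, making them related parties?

No

By spousal attribution (R1), Hana Andersen is treated as also owning Kenji Andersen's interest in Vantage Pharma AG, giving 58% + 13% = 71%.
By spousal attribution (R1), Hana Andersen is treated as also owning Kenji Andersen's interest in Stonebridge Foods Inc, giving 34% + 13% = 47%.
Chain via Vantage Pharma AG → Cobalt Energy Co. (R3): 71% × 59% × 55% = 23.0395% of Slate Media Ltd.
Chain via Stonebridge Foods Inc. → Oakhollow Shipping BV (R3): 47% × 37% × 33% = 5.7387% of Slate Media Ltd.
Aggregating (R2): 23.0395% + 5.7387% = 28.7782%.
28.7782% does not exceed the 80% threshold, so Hana is not a related party to Slate Media Ltd.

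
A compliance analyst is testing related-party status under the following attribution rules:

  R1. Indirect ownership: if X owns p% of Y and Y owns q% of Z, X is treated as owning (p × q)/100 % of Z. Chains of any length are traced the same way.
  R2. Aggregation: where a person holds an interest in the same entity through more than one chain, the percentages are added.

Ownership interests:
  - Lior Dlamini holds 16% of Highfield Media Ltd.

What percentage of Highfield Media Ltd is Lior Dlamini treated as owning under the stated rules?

16%

Direct interest in Highfield Media Ltd: 16%.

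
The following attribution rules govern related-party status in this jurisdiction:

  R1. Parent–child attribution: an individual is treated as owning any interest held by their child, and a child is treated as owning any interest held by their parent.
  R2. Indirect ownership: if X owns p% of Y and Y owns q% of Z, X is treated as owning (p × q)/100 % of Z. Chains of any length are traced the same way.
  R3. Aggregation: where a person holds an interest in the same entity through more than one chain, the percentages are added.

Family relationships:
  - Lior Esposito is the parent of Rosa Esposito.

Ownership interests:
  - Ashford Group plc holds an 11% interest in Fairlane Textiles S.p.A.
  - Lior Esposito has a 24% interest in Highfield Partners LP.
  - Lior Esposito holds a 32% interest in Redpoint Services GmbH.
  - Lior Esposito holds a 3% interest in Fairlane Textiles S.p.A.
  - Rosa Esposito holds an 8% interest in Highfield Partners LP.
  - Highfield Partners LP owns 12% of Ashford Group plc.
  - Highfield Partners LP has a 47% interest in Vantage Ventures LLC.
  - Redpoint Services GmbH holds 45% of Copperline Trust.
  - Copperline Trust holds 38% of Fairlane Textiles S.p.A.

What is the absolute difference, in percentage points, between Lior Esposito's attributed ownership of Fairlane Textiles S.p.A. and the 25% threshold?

16.1056

By parent–child attribution (R1), Lior Esposito is treated as also owning Rosa Esposito's interest in Highfield Partners LP, giving 24% + 8% = 32%.
Chain via Redpoint Services GmbH → Copperline Trust (R2): 32% × 45% × 38% = 5.472% of Fairlane Textiles S.p.A.
Chain via Highfield Partners LP → Ashford Group plc (R2): 32% × 12% × 11% = 0.4224% of Fairlane Textiles S.p.A.
Direct interest in Fairlane Textiles S.p.A: 3%.
Aggregating (R3): 5.472% + 0.4224% + 3% = 8.8944%.
8.8944% falls short of the 25% threshold by 16.1056 percentage points.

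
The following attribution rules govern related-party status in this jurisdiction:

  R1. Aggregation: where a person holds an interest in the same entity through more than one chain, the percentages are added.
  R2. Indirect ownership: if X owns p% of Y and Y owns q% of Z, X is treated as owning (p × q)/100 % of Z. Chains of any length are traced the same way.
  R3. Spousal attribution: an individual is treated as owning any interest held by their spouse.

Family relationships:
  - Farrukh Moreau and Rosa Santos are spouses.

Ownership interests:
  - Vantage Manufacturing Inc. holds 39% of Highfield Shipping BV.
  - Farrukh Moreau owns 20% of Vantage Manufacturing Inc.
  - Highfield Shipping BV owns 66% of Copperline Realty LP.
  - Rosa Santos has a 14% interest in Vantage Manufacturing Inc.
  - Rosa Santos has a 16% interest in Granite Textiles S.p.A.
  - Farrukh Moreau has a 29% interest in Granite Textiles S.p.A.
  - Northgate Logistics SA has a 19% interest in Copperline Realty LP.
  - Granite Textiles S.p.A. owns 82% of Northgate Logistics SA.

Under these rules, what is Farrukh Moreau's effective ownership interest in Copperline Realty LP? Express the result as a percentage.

By spousal attribution (R3), Farrukh Moreau is treated as also owning Rosa Santos's interest in Granite Textiles S.p.A, giving 29% + 16% = 45%.
By spousal attribution (R3), Farrukh Moreau is treated as also owning Rosa Santos's interest in Vantage Manufacturing Inc, giving 20% + 14% = 34%.
Chain via Granite Textiles S.p.A. → Northgate Logistics SA (R2): 45% × 82% × 19% = 7.011% of Copperline Realty LP.
Chain via Vantage Manufacturing Inc. → Highfield Shipping BV (R2): 34% × 39% × 66% = 8.7516% of Copperline Realty LP.
Aggregating (R1): 7.011% + 8.7516% = 15.7626%.

15.7626%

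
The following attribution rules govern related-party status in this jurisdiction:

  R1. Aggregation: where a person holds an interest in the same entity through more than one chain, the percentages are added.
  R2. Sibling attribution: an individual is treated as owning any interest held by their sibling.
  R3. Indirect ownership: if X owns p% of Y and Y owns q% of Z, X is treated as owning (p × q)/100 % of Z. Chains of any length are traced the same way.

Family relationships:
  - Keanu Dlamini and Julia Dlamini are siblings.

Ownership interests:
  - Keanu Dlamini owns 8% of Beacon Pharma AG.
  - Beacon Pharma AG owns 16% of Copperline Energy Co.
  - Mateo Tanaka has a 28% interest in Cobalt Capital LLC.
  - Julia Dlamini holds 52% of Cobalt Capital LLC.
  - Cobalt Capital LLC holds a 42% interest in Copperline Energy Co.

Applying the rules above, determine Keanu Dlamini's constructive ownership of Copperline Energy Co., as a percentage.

By sibling attribution (R2), Keanu Dlamini is treated as owning Julia Dlamini's 52% interest in Cobalt Capital LLC.
Chain via Beacon Pharma AG (R3): 8% × 16% = 1.28% of Copperline Energy Co.
Chain via Cobalt Capital LLC (R3): 52% × 42% = 21.84% of Copperline Energy Co.
Aggregating (R1): 1.28% + 21.84% = 23.12%.

23.12%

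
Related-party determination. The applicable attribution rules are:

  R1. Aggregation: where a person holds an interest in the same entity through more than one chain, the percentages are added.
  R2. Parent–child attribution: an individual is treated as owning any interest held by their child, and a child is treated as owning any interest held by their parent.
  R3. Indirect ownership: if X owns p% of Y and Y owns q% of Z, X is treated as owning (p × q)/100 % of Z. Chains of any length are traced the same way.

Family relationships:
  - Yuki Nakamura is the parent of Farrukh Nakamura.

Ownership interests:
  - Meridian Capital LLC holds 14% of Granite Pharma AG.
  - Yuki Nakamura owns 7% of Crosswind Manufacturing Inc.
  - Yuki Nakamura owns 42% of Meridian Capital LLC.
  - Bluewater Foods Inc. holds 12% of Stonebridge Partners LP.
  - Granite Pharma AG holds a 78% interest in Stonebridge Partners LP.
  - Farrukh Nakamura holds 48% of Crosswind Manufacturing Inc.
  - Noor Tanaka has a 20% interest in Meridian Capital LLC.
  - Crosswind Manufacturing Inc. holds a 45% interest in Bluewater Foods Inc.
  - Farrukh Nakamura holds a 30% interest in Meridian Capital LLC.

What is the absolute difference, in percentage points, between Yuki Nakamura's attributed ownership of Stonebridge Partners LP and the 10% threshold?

By parent–child attribution (R2), Yuki Nakamura is treated as also owning Farrukh Nakamura's interest in Meridian Capital LLC, giving 42% + 30% = 72%.
By parent–child attribution (R2), Yuki Nakamura is treated as also owning Farrukh Nakamura's interest in Crosswind Manufacturing Inc, giving 7% + 48% = 55%.
Chain via Meridian Capital LLC → Granite Pharma AG (R3): 72% × 14% × 78% = 7.8624% of Stonebridge Partners LP.
Chain via Crosswind Manufacturing Inc. → Bluewater Foods Inc. (R3): 55% × 45% × 12% = 2.97% of Stonebridge Partners LP.
Aggregating (R1): 7.8624% + 2.97% = 10.8324%.
10.8324% exceeds the 10% threshold by 0.8324 percentage points.

0.8324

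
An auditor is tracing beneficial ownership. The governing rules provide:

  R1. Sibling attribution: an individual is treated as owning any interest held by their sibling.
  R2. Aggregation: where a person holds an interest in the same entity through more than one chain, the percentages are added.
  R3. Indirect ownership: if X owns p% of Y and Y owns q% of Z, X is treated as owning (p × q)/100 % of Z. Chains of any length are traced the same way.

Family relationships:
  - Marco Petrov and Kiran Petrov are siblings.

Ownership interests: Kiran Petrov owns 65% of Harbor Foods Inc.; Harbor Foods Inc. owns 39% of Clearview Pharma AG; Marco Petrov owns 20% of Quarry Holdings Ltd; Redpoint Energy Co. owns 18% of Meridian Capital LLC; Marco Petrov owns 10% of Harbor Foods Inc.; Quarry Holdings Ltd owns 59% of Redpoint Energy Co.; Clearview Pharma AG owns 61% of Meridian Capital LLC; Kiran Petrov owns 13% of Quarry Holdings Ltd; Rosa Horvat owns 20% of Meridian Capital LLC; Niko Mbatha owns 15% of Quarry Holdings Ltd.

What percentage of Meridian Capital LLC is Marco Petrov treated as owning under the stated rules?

By sibling attribution (R1), Marco Petrov is treated as also owning Kiran Petrov's interest in Quarry Holdings Ltd, giving 20% + 13% = 33%.
By sibling attribution (R1), Marco Petrov is treated as also owning Kiran Petrov's interest in Harbor Foods Inc, giving 10% + 65% = 75%.
Chain via Quarry Holdings Ltd → Redpoint Energy Co. (R3): 33% × 59% × 18% = 3.5046% of Meridian Capital LLC.
Chain via Harbor Foods Inc. → Clearview Pharma AG (R3): 75% × 39% × 61% = 17.8425% of Meridian Capital LLC.
Aggregating (R2): 3.5046% + 17.8425% = 21.3471%.

21.3471%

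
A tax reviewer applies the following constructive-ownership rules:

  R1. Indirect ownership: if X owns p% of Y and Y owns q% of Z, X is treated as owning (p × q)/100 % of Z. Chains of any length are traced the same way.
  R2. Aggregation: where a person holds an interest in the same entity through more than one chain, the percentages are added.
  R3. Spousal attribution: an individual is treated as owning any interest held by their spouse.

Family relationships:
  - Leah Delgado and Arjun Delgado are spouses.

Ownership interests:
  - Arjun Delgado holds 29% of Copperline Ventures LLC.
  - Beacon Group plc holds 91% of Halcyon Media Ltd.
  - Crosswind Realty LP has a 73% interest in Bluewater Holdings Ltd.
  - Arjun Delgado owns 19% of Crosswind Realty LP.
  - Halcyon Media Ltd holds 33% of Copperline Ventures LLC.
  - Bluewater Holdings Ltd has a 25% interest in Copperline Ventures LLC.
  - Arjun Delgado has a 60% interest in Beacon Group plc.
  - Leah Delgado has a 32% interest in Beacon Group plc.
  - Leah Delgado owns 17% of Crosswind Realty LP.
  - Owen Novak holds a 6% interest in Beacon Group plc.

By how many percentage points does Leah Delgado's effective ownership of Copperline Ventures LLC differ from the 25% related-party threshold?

By spousal attribution (R3), Leah Delgado is treated as also owning Arjun Delgado's interest in Beacon Group plc, giving 32% + 60% = 92%.
By spousal attribution (R3), Leah Delgado is treated as also owning Arjun Delgado's interest in Crosswind Realty LP, giving 17% + 19% = 36%.
By spousal attribution (R3), Leah Delgado is treated as owning Arjun Delgado's 29% interest in Copperline Ventures LLC.
Chain via Beacon Group plc → Halcyon Media Ltd (R1): 92% × 91% × 33% = 27.6276% of Copperline Ventures LLC.
Chain via Crosswind Realty LP → Bluewater Holdings Ltd (R1): 36% × 73% × 25% = 6.57% of Copperline Ventures LLC.
Direct interest in Copperline Ventures LLC: 29%.
Aggregating (R2): 27.6276% + 6.57% + 29% = 63.1976%.
63.1976% exceeds the 25% threshold by 38.1976 percentage points.

38.1976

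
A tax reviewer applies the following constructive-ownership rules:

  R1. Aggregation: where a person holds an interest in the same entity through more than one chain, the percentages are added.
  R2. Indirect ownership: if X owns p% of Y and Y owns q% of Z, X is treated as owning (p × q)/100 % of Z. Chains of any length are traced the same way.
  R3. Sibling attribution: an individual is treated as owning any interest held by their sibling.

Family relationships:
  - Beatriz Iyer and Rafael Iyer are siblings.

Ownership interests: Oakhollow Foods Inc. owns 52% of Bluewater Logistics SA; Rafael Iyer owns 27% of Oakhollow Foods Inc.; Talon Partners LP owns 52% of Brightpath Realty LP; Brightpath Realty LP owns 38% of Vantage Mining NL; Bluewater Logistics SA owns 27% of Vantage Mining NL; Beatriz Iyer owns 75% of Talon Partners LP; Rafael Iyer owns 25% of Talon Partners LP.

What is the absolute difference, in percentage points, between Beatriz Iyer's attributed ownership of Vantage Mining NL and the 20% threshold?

By sibling attribution (R3), Beatriz Iyer is treated as also owning Rafael Iyer's interest in Talon Partners LP, giving 75% + 25% = 100%.
By sibling attribution (R3), Beatriz Iyer is treated as owning Rafael Iyer's 27% interest in Oakhollow Foods Inc.
Chain via Talon Partners LP → Brightpath Realty LP (R2): 100% × 52% × 38% = 19.76% of Vantage Mining NL.
Chain via Oakhollow Foods Inc. → Bluewater Logistics SA (R2): 27% × 52% × 27% = 3.7908% of Vantage Mining NL.
Aggregating (R1): 19.76% + 3.7908% = 23.5508%.
23.5508% exceeds the 20% threshold by 3.5508 percentage points.

3.5508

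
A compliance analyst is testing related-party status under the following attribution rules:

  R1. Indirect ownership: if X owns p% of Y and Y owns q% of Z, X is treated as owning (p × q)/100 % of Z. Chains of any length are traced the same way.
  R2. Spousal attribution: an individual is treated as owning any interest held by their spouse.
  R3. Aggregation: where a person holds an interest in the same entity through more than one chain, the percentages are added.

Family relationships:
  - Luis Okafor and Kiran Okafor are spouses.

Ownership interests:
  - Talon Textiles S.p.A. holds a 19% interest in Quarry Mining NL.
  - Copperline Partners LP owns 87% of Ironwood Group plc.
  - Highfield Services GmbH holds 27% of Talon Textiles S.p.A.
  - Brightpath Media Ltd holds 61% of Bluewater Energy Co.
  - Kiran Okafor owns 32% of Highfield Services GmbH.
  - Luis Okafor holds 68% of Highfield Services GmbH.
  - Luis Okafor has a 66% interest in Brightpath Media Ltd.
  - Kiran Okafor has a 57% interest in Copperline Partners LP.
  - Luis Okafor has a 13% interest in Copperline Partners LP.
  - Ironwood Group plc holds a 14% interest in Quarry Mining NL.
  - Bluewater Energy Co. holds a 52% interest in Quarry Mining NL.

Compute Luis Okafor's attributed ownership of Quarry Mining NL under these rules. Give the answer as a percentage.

By spousal attribution (R2), Luis Okafor is treated as also owning Kiran Okafor's interest in Highfield Services GmbH, giving 68% + 32% = 100%.
By spousal attribution (R2), Luis Okafor is treated as also owning Kiran Okafor's interest in Copperline Partners LP, giving 13% + 57% = 70%.
Chain via Highfield Services GmbH → Talon Textiles S.p.A. (R1): 100% × 27% × 19% = 5.13% of Quarry Mining NL.
Chain via Brightpath Media Ltd → Bluewater Energy Co. (R1): 66% × 61% × 52% = 20.9352% of Quarry Mining NL.
Chain via Copperline Partners LP → Ironwood Group plc (R1): 70% × 87% × 14% = 8.526% of Quarry Mining NL.
Aggregating (R3): 5.13% + 20.9352% + 8.526% = 34.5912%.

34.5912%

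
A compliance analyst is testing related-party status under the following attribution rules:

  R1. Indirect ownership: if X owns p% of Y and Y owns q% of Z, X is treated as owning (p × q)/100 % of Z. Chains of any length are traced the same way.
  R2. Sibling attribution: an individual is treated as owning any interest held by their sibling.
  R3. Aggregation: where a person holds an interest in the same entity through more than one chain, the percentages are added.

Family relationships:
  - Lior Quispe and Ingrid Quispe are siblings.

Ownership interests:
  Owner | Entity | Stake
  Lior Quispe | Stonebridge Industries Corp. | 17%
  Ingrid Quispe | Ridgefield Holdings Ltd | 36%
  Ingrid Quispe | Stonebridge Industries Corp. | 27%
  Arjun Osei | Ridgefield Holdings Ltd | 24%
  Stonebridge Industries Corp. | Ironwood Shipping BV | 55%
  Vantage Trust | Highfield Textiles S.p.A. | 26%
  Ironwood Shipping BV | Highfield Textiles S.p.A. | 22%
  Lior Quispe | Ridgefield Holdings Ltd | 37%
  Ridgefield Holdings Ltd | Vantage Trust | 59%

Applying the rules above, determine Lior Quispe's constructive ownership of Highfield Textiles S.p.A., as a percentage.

By sibling attribution (R2), Lior Quispe is treated as also owning Ingrid Quispe's interest in Ridgefield Holdings Ltd, giving 37% + 36% = 73%.
By sibling attribution (R2), Lior Quispe is treated as also owning Ingrid Quispe's interest in Stonebridge Industries Corp, giving 17% + 27% = 44%.
Chain via Ridgefield Holdings Ltd → Vantage Trust (R1): 73% × 59% × 26% = 11.1982% of Highfield Textiles S.p.A.
Chain via Stonebridge Industries Corp. → Ironwood Shipping BV (R1): 44% × 55% × 22% = 5.324% of Highfield Textiles S.p.A.
Aggregating (R3): 11.1982% + 5.324% = 16.5222%.

16.5222%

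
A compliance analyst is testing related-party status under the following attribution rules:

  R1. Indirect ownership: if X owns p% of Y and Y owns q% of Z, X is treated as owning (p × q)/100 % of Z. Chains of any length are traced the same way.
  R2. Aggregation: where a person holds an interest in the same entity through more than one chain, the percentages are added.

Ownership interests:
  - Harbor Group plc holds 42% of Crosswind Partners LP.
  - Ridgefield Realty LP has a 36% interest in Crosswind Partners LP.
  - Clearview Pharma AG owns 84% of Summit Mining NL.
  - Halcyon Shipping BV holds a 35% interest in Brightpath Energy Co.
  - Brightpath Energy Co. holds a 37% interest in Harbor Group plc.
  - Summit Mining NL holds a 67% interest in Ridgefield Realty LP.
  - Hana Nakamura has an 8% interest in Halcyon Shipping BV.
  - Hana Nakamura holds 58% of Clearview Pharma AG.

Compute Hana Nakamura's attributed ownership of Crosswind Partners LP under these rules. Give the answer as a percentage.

Chain via Clearview Pharma AG → Summit Mining NL → Ridgefield Realty LP (R1): 58% × 84% × 67% × 36% = 11.751264% of Crosswind Partners LP.
Chain via Halcyon Shipping BV → Brightpath Energy Co. → Harbor Group plc (R1): 8% × 35% × 37% × 42% = 0.43512% of Crosswind Partners LP.
Aggregating (R2): 11.751264% + 0.43512% = 12.186384%.

12.186384%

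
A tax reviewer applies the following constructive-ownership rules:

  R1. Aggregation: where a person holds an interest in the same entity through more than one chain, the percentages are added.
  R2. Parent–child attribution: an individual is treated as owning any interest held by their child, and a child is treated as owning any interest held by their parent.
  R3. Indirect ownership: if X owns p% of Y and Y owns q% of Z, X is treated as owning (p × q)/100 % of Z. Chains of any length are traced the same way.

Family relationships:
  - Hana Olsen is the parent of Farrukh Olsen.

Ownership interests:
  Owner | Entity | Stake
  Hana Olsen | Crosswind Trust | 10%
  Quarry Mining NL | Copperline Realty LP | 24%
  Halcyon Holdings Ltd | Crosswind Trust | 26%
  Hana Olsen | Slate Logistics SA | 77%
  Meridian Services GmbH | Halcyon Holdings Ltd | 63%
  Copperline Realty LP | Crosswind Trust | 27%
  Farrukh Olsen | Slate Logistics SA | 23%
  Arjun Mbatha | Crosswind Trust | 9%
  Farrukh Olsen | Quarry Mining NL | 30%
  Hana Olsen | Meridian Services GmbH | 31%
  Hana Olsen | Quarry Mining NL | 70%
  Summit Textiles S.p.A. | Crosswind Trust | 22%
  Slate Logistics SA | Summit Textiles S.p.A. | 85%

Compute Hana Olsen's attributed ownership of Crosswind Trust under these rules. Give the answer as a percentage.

By parent–child attribution (R2), Hana Olsen is treated as also owning Farrukh Olsen's interest in Slate Logistics SA, giving 77% + 23% = 100%.
By parent–child attribution (R2), Hana Olsen is treated as also owning Farrukh Olsen's interest in Quarry Mining NL, giving 70% + 30% = 100%.
Chain via Slate Logistics SA → Summit Textiles S.p.A. (R3): 100% × 85% × 22% = 18.7% of Crosswind Trust.
Chain via Quarry Mining NL → Copperline Realty LP (R3): 100% × 24% × 27% = 6.48% of Crosswind Trust.
Chain via Meridian Services GmbH → Halcyon Holdings Ltd (R3): 31% × 63% × 26% = 5.0778% of Crosswind Trust.
Direct interest in Crosswind Trust: 10%.
Aggregating (R1): 18.7% + 6.48% + 5.0778% + 10% = 40.2578%.

40.2578%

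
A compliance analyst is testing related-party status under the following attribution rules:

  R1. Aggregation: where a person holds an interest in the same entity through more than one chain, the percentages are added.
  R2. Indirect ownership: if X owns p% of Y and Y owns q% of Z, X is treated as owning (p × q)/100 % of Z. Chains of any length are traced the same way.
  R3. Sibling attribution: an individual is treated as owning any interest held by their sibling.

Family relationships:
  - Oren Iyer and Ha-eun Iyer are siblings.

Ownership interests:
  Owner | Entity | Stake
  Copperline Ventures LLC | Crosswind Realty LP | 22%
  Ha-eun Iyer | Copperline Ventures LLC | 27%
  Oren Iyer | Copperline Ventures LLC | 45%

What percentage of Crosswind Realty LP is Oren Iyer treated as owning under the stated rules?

By sibling attribution (R3), Oren Iyer is treated as also owning Ha-eun Iyer's interest in Copperline Ventures LLC, giving 45% + 27% = 72%.
Chain via Copperline Ventures LLC (R2): 72% × 22% = 15.84% of Crosswind Realty LP.

15.84%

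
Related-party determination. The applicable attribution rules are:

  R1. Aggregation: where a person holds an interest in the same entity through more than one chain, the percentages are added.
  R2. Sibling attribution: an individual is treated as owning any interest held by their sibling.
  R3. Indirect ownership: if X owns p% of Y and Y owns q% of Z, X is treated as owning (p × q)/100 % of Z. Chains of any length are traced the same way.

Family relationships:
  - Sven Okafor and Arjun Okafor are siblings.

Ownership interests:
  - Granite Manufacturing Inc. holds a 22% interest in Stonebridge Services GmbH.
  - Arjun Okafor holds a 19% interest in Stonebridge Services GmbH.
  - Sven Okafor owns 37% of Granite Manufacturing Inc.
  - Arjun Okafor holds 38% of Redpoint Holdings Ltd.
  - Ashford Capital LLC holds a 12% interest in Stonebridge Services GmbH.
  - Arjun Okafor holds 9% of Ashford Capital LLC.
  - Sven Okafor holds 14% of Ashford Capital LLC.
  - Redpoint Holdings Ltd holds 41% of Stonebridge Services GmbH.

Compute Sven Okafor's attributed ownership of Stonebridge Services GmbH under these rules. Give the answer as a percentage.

By sibling attribution (R2), Sven Okafor is treated as also owning Arjun Okafor's interest in Ashford Capital LLC, giving 14% + 9% = 23%.
By sibling attribution (R2), Sven Okafor is treated as owning Arjun Okafor's 38% interest in Redpoint Holdings Ltd.
By sibling attribution (R2), Sven Okafor is treated as owning Arjun Okafor's 19% interest in Stonebridge Services GmbH.
Chain via Granite Manufacturing Inc. (R3): 37% × 22% = 8.14% of Stonebridge Services GmbH.
Chain via Ashford Capital LLC (R3): 23% × 12% = 2.76% of Stonebridge Services GmbH.
Chain via Redpoint Holdings Ltd (R3): 38% × 41% = 15.58% of Stonebridge Services GmbH.
Direct interest in Stonebridge Services GmbH: 19%.
Aggregating (R1): 8.14% + 2.76% + 15.58% + 19% = 45.48%.

45.48%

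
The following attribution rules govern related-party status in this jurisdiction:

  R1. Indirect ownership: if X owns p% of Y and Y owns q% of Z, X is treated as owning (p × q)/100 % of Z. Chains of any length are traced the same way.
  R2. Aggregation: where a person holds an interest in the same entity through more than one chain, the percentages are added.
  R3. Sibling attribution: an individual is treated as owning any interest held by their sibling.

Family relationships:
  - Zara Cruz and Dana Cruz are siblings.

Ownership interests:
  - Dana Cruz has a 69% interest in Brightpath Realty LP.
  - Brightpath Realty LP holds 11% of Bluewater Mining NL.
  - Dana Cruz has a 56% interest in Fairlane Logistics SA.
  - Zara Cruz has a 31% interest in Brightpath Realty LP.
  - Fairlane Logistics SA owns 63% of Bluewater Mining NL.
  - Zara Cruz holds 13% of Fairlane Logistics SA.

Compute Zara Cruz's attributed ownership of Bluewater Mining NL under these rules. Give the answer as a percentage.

54.47%

By sibling attribution (R3), Zara Cruz is treated as also owning Dana Cruz's interest in Brightpath Realty LP, giving 31% + 69% = 100%.
By sibling attribution (R3), Zara Cruz is treated as also owning Dana Cruz's interest in Fairlane Logistics SA, giving 13% + 56% = 69%.
Chain via Brightpath Realty LP (R1): 100% × 11% = 11% of Bluewater Mining NL.
Chain via Fairlane Logistics SA (R1): 69% × 63% = 43.47% of Bluewater Mining NL.
Aggregating (R2): 11% + 43.47% = 54.47%.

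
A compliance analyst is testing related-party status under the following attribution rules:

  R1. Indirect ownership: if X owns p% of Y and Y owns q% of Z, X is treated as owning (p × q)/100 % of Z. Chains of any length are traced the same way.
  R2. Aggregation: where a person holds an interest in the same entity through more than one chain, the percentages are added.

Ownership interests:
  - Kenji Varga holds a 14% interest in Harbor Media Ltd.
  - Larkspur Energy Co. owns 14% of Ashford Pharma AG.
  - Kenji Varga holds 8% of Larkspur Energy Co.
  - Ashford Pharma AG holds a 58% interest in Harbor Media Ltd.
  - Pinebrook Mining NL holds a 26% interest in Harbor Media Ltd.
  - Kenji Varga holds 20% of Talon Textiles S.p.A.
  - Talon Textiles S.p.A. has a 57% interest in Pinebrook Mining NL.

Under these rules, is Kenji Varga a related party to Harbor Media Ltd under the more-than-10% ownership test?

Yes

Chain via Larkspur Energy Co. → Ashford Pharma AG (R1): 8% × 14% × 58% = 0.6496% of Harbor Media Ltd.
Chain via Talon Textiles S.p.A. → Pinebrook Mining NL (R1): 20% × 57% × 26% = 2.964% of Harbor Media Ltd.
Direct interest in Harbor Media Ltd: 14%.
Aggregating (R2): 0.6496% + 2.964% + 14% = 17.6136%.
17.6136% exceeds the 10% threshold, so Kenji is a related party to Harbor Media Ltd.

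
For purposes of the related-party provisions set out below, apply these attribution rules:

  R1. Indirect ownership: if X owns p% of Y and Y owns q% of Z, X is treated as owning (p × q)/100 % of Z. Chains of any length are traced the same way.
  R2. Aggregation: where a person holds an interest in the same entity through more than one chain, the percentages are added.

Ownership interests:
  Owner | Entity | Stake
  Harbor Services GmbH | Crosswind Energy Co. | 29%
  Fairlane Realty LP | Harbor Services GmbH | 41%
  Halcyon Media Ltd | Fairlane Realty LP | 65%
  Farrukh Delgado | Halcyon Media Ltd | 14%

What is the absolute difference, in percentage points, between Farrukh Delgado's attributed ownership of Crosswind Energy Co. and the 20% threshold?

18.91801

Chain via Halcyon Media Ltd → Fairlane Realty LP → Harbor Services GmbH (R1): 14% × 65% × 41% × 29% = 1.08199% of Crosswind Energy Co.
1.08199% falls short of the 20% threshold by 18.91801 percentage points.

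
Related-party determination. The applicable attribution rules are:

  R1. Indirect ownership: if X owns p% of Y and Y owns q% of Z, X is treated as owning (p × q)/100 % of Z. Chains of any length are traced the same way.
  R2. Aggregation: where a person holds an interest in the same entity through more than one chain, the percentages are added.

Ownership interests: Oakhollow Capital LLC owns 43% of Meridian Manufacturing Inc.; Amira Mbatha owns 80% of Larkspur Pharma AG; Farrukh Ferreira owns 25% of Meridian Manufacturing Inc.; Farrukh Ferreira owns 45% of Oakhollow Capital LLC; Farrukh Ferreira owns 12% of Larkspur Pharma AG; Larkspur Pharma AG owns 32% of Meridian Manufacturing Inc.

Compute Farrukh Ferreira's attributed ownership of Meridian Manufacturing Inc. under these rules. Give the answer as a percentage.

Chain via Oakhollow Capital LLC (R1): 45% × 43% = 19.35% of Meridian Manufacturing Inc.
Chain via Larkspur Pharma AG (R1): 12% × 32% = 3.84% of Meridian Manufacturing Inc.
Direct interest in Meridian Manufacturing Inc: 25%.
Aggregating (R2): 19.35% + 3.84% + 25% = 48.19%.

48.19%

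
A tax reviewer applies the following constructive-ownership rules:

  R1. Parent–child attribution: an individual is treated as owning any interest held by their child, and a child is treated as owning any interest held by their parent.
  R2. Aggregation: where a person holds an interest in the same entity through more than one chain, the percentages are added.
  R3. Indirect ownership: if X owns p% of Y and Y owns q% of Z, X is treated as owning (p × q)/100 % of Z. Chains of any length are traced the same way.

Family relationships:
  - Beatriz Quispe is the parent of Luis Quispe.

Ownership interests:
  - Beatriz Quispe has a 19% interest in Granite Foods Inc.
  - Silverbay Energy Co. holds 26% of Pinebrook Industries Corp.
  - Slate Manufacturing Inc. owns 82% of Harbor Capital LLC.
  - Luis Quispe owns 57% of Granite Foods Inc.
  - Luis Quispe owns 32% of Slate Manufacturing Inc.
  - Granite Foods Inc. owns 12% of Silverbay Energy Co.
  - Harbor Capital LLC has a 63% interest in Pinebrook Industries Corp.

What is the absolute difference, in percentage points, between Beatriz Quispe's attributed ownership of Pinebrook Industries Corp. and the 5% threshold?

13.9024

By parent–child attribution (R1), Beatriz Quispe is treated as also owning Luis Quispe's interest in Granite Foods Inc, giving 19% + 57% = 76%.
By parent–child attribution (R1), Beatriz Quispe is treated as owning Luis Quispe's 32% interest in Slate Manufacturing Inc.
Chain via Granite Foods Inc. → Silverbay Energy Co. (R3): 76% × 12% × 26% = 2.3712% of Pinebrook Industries Corp.
Chain via Slate Manufacturing Inc. → Harbor Capital LLC (R3): 32% × 82% × 63% = 16.5312% of Pinebrook Industries Corp.
Aggregating (R2): 2.3712% + 16.5312% = 18.9024%.
18.9024% exceeds the 5% threshold by 13.9024 percentage points.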